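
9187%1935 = 1447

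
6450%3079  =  292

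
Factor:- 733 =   -  733^1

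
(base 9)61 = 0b110111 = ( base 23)29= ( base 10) 55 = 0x37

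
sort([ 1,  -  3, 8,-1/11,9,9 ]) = [-3, - 1/11,1 , 8,  9,9 ]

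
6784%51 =1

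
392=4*98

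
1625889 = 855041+770848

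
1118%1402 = 1118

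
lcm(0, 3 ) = 0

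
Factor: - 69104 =-2^4*7^1*617^1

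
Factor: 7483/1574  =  2^(-1) * 7^1  *787^(  -  1)* 1069^1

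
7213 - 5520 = 1693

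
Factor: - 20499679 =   -  20499679^1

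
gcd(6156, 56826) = 18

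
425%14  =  5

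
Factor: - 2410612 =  - 2^2 * 103^1 *5851^1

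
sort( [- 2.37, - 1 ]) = [ - 2.37,-1 ]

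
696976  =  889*784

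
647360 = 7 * 92480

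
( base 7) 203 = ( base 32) 35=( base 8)145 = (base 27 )3K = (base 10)101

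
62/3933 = 62/3933  =  0.02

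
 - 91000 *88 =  - 8008000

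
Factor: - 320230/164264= - 2^( - 2)*5^1*31^1*1033^1*20533^( - 1 ) = - 160115/82132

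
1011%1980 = 1011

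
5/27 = 5/27 = 0.19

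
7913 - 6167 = 1746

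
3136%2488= 648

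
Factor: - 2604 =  - 2^2*3^1*7^1* 31^1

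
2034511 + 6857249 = 8891760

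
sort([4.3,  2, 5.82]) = [ 2,4.3,5.82]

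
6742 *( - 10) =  - 67420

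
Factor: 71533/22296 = 2^( - 3 )*3^( - 1) * 7^1*11^1=77/24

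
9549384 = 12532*762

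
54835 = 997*55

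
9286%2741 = 1063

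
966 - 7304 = -6338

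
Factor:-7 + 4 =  - 3^1 = - 3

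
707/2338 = 101/334 = 0.30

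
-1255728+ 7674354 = 6418626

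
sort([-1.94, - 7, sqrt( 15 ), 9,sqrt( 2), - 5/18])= [-7, - 1.94,-5/18, sqrt(2), sqrt(15 ),9 ]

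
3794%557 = 452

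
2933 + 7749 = 10682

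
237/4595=237/4595 = 0.05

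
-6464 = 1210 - 7674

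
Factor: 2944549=397^1*7417^1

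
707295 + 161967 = 869262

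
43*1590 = 68370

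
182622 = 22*8301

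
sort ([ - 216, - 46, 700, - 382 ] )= [  -  382, - 216, - 46,700] 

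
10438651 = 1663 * 6277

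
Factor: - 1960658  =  -2^1*7^1*23^1*6089^1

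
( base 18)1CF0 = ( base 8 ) 23406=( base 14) 38D8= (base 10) 9990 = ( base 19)18CF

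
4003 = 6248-2245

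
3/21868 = 3/21868 = 0.00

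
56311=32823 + 23488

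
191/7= 27 + 2/7 = 27.29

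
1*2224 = 2224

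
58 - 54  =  4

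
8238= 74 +8164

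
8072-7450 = 622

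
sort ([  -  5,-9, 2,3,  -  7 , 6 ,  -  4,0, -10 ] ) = [ - 10, - 9, - 7,-5, - 4,0, 2,3,6 ] 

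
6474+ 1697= 8171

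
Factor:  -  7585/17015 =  - 37/83  =  - 37^1 * 83^(-1 )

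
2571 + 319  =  2890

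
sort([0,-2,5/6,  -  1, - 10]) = [ - 10 , - 2, - 1,0,5/6 ]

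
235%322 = 235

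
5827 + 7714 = 13541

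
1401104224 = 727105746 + 673998478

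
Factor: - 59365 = - 5^1 *31^1*383^1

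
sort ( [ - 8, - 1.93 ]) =[  -  8,- 1.93] 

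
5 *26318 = 131590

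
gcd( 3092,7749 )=1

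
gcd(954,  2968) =106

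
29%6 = 5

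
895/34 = 26+11/34 = 26.32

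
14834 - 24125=-9291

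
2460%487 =25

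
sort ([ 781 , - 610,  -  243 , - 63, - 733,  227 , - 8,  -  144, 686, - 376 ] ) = [ - 733, - 610, - 376 , - 243,-144,-63, - 8,  227,686,781]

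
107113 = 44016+63097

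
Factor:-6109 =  - 41^1*149^1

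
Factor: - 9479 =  - 9479^1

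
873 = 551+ 322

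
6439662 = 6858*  939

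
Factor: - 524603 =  -17^1*30859^1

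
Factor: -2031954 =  - 2^1 * 3^1*338659^1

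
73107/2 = 36553 + 1/2=36553.50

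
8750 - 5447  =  3303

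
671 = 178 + 493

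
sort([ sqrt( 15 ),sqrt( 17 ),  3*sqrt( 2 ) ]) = [ sqrt( 15 ), sqrt( 17), 3*sqrt( 2 )]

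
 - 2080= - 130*16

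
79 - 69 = 10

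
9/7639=9/7639 = 0.00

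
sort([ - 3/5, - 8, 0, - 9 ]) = [ - 9, - 8, - 3/5,  0 ] 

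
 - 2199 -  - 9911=7712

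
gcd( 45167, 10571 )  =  961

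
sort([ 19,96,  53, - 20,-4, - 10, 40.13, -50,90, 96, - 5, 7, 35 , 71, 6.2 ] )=[- 50, - 20,  -  10,- 5, - 4, 6.2,7,19, 35,  40.13, 53 , 71,90, 96, 96]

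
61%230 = 61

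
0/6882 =0 = 0.00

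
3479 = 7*497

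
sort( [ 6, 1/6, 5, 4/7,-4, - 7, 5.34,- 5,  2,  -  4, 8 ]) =[ - 7, - 5, - 4,- 4, 1/6, 4/7,2,5,5.34, 6, 8]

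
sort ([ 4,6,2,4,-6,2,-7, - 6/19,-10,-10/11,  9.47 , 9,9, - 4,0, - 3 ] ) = [ - 10, - 7, - 6, -4, - 3,  -  10/11 , - 6/19,0,  2,2, 4 , 4,6,9,9,9.47 ] 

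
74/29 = 2 + 16/29 = 2.55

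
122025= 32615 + 89410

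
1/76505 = 1/76505 = 0.00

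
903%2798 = 903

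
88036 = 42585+45451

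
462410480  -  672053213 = - 209642733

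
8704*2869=24971776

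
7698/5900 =3849/2950=   1.30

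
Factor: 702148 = 2^2*29^1 * 6053^1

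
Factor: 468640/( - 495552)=-2^( - 1 )*3^(-1) * 5^1*89^(-1)*101^1   =  - 505/534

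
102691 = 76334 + 26357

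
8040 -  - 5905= 13945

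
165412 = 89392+76020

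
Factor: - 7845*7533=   -  3^6*5^1*31^1*523^1 = - 59096385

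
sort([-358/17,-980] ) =[ - 980,-358/17]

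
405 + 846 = 1251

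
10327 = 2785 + 7542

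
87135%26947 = 6294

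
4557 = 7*651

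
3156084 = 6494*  486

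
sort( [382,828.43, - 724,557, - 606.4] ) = [ - 724, - 606.4 , 382,557,828.43]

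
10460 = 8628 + 1832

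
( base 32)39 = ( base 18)5f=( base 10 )105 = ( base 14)77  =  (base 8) 151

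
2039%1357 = 682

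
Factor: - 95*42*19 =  - 2^1*3^1*5^1*7^1*19^2 = - 75810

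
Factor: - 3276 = -2^2 * 3^2*7^1*13^1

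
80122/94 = 852 + 17/47= 852.36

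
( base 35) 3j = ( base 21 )5j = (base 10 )124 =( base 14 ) 8c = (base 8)174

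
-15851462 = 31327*( - 506)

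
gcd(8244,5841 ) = 9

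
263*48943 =12872009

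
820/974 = 410/487 = 0.84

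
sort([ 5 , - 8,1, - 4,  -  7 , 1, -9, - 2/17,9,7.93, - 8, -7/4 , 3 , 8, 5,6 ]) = [  -  9 ,-8,-8 ,-7, - 4, -7/4, -2/17,1, 1, 3, 5, 5,6,7.93, 8,9]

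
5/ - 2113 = -5/2113 = -0.00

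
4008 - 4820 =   -  812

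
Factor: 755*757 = 5^1*151^1*757^1 = 571535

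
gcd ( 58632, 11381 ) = 1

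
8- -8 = 16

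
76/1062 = 38/531 = 0.07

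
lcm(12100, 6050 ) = 12100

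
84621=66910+17711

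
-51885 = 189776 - 241661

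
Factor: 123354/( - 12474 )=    - 3^( - 2)*89^1= -  89/9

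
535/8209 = 535/8209 = 0.07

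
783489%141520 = 75889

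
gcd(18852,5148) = 12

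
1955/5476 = 1955/5476=   0.36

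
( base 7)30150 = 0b1110001110111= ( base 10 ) 7287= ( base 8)16167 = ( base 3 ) 100222220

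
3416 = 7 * 488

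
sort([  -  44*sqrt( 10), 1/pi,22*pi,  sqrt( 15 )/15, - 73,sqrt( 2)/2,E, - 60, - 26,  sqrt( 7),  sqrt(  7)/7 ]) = [-44*sqrt( 10 ) ,  -  73, - 60,-26,  sqrt( 15 ) /15, 1/pi, sqrt( 7) /7,sqrt( 2 )/2, sqrt( 7),E,22*pi ]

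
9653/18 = 536+5/18 = 536.28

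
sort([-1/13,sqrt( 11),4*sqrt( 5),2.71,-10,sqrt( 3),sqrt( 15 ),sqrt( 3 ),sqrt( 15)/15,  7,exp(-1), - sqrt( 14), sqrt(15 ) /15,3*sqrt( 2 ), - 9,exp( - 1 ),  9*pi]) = [-10,  -  9, -sqrt( 14),-1/13,sqrt( 15)/15,sqrt( 15 )/15,exp(-1),exp( - 1), sqrt( 3 ),sqrt( 3) , 2.71,sqrt( 11), sqrt( 15 ),3*sqrt( 2),7, 4*sqrt(5 ), 9*pi ] 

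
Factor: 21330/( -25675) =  - 54/65 = - 2^1*3^3*5^( - 1 )  *  13^( - 1 ) 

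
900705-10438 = 890267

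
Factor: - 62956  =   - 2^2*15739^1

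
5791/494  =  5791/494 = 11.72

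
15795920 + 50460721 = 66256641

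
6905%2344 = 2217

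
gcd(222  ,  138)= 6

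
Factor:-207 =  - 3^2*23^1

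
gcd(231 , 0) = 231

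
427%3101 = 427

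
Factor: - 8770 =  - 2^1*5^1*877^1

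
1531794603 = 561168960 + 970625643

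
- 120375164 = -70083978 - 50291186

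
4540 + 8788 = 13328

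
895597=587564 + 308033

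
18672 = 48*389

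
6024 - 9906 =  - 3882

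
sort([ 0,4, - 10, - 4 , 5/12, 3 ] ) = [  -  10, - 4,0 , 5/12, 3  ,  4 ]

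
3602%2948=654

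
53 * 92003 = 4876159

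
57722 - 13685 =44037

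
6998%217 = 54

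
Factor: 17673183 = 3^2*11^1*17^1*10501^1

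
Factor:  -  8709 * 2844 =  - 2^2 * 3^3*79^1 * 2903^1 = -24768396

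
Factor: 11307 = 3^1*3769^1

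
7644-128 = 7516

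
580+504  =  1084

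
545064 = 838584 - 293520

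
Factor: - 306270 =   -  2^1*3^2 * 5^1*41^1*83^1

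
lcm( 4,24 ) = 24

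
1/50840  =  1/50840=0.00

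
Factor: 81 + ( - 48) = 3^1*11^1  =  33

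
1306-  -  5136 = 6442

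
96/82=48/41 = 1.17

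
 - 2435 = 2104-4539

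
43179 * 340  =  14680860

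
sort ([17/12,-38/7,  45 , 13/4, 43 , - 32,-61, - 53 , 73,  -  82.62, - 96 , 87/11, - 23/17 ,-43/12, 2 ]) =[ - 96, - 82.62,- 61, - 53,  -  32, - 38/7, - 43/12, - 23/17,  17/12, 2,13/4, 87/11,43, 45 , 73] 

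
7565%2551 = 2463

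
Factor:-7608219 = - 3^1*47^1* 53959^1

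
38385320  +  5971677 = 44356997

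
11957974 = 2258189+9699785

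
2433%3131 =2433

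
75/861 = 25/287 = 0.09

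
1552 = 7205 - 5653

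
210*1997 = 419370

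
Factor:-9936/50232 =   -  2^1*3^2 * 7^( - 1) * 13^ (-1 ) = - 18/91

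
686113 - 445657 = 240456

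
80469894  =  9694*8301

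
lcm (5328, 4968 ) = 367632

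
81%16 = 1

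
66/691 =66/691 = 0.10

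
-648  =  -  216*3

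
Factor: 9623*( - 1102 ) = -2^1*19^1*29^1*9623^1 = - 10604546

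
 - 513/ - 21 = 171/7= 24.43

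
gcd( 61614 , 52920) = 378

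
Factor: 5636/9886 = 2^1*1409^1*4943^( - 1 ) = 2818/4943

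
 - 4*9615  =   - 38460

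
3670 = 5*734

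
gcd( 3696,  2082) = 6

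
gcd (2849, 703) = 37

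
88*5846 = 514448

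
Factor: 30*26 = 780 = 2^2 * 3^1 * 5^1*13^1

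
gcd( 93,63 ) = 3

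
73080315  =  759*96285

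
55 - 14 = 41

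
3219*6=19314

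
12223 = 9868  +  2355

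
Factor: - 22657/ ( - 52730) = 2^( - 1)*5^( - 1 ) *139^1*163^1*5273^(-1 )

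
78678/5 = 78678/5 = 15735.60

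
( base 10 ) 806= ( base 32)p6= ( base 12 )572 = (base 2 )1100100110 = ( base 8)1446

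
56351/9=6261 + 2/9 = 6261.22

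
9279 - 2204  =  7075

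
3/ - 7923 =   -  1/2641 = - 0.00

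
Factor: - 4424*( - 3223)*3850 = 2^4 * 5^2* 7^2*11^2*79^1*293^1  =  54895425200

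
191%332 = 191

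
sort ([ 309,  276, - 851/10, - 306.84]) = [  -  306.84, - 851/10, 276, 309 ] 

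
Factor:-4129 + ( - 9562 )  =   - 13691 = - 13691^1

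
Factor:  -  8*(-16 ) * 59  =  2^7*59^1 = 7552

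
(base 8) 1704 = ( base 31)103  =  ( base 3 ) 1022201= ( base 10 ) 964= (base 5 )12324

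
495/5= 99 = 99.00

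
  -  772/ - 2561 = 772/2561 = 0.30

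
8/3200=1/400 = 0.00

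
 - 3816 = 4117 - 7933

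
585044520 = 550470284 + 34574236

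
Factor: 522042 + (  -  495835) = 26207 = 73^1*359^1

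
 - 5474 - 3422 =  - 8896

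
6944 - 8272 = -1328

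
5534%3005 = 2529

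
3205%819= 748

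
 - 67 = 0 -67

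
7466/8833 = 7466/8833 = 0.85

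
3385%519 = 271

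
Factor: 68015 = 5^1*61^1*223^1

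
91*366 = 33306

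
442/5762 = 221/2881 = 0.08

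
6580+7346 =13926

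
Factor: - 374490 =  - 2^1*3^3 * 5^1*19^1*73^1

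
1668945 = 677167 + 991778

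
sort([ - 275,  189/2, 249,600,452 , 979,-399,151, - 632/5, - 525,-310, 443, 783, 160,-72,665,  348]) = [-525 ,-399,-310, - 275,-632/5, - 72,189/2, 151 , 160, 249, 348, 443, 452,600, 665, 783, 979]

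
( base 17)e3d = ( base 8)10016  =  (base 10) 4110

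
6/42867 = 2/14289 =0.00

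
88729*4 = 354916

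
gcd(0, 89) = 89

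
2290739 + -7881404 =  - 5590665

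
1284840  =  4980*258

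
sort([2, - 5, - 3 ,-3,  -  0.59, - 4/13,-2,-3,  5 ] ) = [-5,-3, - 3 ,  -  3, - 2,-0.59, - 4/13 , 2,  5] 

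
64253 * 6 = 385518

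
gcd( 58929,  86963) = 1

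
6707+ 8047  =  14754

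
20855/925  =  4171/185= 22.55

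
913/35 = 26+3/35 =26.09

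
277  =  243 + 34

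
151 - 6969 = -6818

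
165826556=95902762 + 69923794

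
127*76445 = 9708515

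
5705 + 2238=7943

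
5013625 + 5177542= 10191167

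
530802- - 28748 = 559550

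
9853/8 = 1231+ 5/8 = 1231.62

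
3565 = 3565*1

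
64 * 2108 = 134912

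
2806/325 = 2806/325 =8.63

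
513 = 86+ 427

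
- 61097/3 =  - 20366 + 1/3 = -20365.67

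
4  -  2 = 2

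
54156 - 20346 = 33810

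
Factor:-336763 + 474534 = 137771^1= 137771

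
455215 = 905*503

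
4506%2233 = 40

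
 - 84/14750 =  - 1+7333/7375 = -0.01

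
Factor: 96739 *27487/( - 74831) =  - 2659064893/74831  =  - 27487^1*74831^( - 1)*96739^1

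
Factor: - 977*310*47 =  - 14234890=- 2^1*5^1*31^1*47^1*977^1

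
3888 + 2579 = 6467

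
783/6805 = 783/6805 = 0.12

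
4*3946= 15784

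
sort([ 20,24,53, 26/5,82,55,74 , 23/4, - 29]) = [ - 29,26/5, 23/4,20,24, 53 , 55 , 74, 82 ] 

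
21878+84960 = 106838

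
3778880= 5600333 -1821453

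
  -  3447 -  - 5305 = 1858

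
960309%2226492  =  960309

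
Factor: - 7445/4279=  - 5^1*11^( - 1) * 389^( - 1 )*1489^1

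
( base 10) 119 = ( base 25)4J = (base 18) 6b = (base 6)315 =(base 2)1110111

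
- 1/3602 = - 1/3602 = - 0.00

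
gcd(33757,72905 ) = 1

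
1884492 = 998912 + 885580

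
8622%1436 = 6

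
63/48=21/16=1.31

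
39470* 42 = 1657740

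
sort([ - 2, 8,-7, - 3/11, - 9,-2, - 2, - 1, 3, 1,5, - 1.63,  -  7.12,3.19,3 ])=[ - 9, - 7.12, -7, - 2, - 2,  -  2, - 1.63, - 1, - 3/11,1, 3, 3, 3.19, 5, 8 ] 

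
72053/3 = 24017 + 2/3  =  24017.67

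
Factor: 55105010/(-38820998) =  - 27552505/19410499 = - 5^1*23^1*1951^(-1)*9949^(-1)*239587^1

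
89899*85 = 7641415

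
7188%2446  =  2296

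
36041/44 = 36041/44 = 819.11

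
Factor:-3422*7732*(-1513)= 2^3*  17^1 * 29^1 * 59^1*89^1 *1933^1=   40032321752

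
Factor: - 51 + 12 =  - 3^1*13^1 = - 39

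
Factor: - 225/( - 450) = 2^( - 1 ) = 1/2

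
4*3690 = 14760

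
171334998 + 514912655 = 686247653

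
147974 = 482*307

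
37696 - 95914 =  - 58218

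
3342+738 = 4080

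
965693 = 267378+698315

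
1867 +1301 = 3168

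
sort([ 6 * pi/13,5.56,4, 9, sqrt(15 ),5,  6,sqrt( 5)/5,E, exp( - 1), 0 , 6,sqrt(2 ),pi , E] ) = [ 0,exp( - 1 ) , sqrt( 5) /5,sqrt( 2),6*pi/13,E , E, pi,sqrt( 15),4,5 , 5.56, 6,6,9 ] 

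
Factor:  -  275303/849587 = -7^1 * 67^1*587^1 * 849587^( - 1) 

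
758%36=2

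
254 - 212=42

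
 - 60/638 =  - 30/319 = - 0.09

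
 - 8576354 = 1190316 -9766670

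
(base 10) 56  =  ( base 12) 48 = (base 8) 70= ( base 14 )40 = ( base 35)1l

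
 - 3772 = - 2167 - 1605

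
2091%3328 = 2091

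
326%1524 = 326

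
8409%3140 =2129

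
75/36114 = 25/12038 = 0.00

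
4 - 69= -65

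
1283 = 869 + 414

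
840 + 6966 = 7806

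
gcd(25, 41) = 1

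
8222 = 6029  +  2193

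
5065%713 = 74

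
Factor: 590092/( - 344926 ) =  - 2^1*19^( - 1)*313^(- 1) * 5087^1 = -10174/5947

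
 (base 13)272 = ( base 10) 431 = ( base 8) 657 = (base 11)362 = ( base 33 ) D2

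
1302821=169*7709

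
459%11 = 8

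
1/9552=1/9552 =0.00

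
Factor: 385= 5^1*7^1*11^1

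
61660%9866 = 2464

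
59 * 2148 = 126732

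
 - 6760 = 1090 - 7850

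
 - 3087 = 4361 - 7448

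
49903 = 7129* 7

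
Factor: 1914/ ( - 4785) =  -2^1*5^ ( - 1 ) = - 2/5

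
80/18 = 40/9= 4.44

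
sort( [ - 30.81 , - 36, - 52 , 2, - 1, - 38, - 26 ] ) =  [- 52, - 38, - 36, - 30.81,- 26,- 1, 2]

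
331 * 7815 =2586765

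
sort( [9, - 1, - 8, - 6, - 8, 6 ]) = [-8,- 8, - 6, - 1,6,9 ]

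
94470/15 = 6298 = 6298.00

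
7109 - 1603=5506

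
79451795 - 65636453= 13815342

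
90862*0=0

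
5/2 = 2 + 1/2 = 2.50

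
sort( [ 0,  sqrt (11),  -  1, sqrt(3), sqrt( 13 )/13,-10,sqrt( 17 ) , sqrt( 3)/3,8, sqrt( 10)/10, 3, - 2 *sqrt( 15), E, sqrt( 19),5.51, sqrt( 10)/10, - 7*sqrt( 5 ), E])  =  [ -7* sqrt( 5),-10,-2*sqrt( 15),- 1,0,sqrt( 13 )/13,  sqrt ( 10)/10, sqrt( 10 ) /10, sqrt(3 ) /3, sqrt( 3),  E , E,  3, sqrt ( 11), sqrt( 17 )  ,  sqrt(19), 5.51, 8 ] 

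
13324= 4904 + 8420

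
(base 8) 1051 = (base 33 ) GP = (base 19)1a2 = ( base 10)553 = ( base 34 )g9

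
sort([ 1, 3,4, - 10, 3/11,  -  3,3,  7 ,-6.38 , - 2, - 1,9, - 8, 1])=[-10, - 8 , -6.38, - 3, - 2 , - 1, 3/11,1 , 1,3,3,4,7,  9]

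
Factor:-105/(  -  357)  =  5/17 = 5^1*17^( - 1 )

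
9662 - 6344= 3318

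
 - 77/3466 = -77/3466 = -0.02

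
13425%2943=1653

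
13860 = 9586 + 4274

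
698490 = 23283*30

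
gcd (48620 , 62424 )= 68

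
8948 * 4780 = 42771440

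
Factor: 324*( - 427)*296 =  -40951008= - 2^5*3^4*7^1*37^1*61^1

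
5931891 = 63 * 94157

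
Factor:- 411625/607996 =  - 2^( - 2)*5^3 * 37^1 * 89^1* 97^(  -  1)*1567^( - 1)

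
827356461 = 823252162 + 4104299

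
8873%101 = 86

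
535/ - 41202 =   -  535/41202 = - 0.01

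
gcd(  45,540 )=45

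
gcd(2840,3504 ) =8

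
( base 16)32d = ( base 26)157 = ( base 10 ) 813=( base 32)pd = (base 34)NV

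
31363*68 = 2132684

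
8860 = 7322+1538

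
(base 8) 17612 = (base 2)1111110001010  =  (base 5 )224244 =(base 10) 8074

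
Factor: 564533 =564533^1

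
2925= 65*45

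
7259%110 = 109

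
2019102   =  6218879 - 4199777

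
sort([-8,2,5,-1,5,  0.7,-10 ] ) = [-10, - 8,-1,0.7,2,5,5] 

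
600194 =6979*86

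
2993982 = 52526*57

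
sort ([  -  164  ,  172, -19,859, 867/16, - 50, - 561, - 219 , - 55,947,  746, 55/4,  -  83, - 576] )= [  -  576,  -  561, -219,  -  164, - 83, - 55, - 50, - 19,55/4, 867/16, 172,746, 859,947] 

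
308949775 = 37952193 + 270997582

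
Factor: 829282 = 2^1*414641^1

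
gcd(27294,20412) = 6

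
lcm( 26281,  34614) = 1419174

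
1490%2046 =1490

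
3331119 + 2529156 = 5860275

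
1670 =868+802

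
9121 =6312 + 2809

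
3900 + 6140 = 10040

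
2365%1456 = 909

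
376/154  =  2 + 34/77 = 2.44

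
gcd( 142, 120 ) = 2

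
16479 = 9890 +6589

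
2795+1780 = 4575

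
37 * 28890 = 1068930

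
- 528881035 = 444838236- 973719271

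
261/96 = 87/32 = 2.72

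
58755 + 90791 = 149546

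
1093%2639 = 1093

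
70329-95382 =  - 25053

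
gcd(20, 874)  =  2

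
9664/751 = 12 + 652/751 =12.87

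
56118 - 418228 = -362110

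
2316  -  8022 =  - 5706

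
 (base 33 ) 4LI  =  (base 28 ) 6cr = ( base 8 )11713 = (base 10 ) 5067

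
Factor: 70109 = 13^1*5393^1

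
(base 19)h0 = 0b101000011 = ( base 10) 323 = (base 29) b4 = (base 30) AN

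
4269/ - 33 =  - 1423/11 = - 129.36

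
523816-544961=- 21145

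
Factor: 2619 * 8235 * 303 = 3^7*5^1*61^1 * 97^1* 101^1 = 6534941895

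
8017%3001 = 2015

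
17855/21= 17855/21 = 850.24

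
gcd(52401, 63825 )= 3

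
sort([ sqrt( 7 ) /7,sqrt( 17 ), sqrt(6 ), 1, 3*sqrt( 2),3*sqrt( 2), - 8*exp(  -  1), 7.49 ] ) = [  -  8*exp(- 1 ), sqrt( 7 ) /7, 1, sqrt(6),sqrt( 17 ),3*sqrt( 2 ), 3 * sqrt(2 ), 7.49]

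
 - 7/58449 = -7/58449  =  - 0.00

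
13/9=1 + 4/9 = 1.44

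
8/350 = 4/175= 0.02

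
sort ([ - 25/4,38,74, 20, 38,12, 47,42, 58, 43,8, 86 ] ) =[ - 25/4,8  ,  12,20,38,38,42,43, 47, 58,74,86] 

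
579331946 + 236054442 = 815386388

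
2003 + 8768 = 10771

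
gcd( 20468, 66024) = 28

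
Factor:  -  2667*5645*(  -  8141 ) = 3^1*5^1 * 7^2*127^1* 1129^1*1163^1 = 122564505315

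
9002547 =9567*941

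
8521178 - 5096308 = 3424870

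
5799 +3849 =9648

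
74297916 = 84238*882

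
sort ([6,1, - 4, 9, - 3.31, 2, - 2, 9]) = [ - 4, - 3.31,-2, 1,2, 6, 9,  9]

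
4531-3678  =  853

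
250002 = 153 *1634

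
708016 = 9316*76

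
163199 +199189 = 362388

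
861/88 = 9 + 69/88=9.78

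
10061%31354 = 10061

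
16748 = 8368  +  8380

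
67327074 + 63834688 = 131161762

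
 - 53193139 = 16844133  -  70037272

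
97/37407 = 97/37407 = 0.00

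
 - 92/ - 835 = 92/835 = 0.11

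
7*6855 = 47985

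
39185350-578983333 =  - 539797983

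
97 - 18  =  79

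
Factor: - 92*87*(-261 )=2089044 =2^2*3^3*23^1*29^2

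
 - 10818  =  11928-22746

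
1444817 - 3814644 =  - 2369827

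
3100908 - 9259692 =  - 6158784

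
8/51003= 8/51003= 0.00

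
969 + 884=1853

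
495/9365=99/1873  =  0.05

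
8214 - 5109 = 3105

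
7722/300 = 1287/50 = 25.74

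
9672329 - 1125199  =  8547130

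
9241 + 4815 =14056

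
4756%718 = 448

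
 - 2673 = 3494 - 6167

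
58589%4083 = 1427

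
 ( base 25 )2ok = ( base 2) 11101001110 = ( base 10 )1870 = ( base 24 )35m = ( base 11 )1450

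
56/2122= 28/1061= 0.03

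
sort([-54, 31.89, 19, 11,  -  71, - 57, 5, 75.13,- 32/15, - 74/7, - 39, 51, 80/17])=[-71,-57,-54,-39, - 74/7,  -  32/15,80/17,5  ,  11, 19 , 31.89 , 51, 75.13 ] 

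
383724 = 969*396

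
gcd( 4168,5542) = 2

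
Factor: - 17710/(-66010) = 11^1*41^( - 1) = 11/41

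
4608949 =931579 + 3677370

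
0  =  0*63507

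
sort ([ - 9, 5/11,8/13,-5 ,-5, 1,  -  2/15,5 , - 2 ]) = [-9, - 5, - 5, - 2 , - 2/15, 5/11 , 8/13, 1,5]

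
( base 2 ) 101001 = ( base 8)51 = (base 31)1a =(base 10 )41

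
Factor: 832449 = 3^1*277483^1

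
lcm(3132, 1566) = 3132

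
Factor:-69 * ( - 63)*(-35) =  - 3^3*5^1*7^2 * 23^1 = -152145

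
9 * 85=765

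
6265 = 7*895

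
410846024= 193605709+217240315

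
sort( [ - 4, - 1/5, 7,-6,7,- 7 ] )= [- 7, - 6,-4, - 1/5,  7, 7 ]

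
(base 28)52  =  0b10001110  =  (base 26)5c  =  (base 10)142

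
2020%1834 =186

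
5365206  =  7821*686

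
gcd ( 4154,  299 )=1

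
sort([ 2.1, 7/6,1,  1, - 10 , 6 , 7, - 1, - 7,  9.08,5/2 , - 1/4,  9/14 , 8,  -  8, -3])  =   [ - 10, - 8,  -  7, - 3,-1, - 1/4,9/14,1,1,7/6,  2.1,5/2,6,7,8,9.08 ] 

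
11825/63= 187 + 44/63  =  187.70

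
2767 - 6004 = -3237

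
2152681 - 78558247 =-76405566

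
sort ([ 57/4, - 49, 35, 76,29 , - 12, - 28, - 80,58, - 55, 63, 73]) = [ - 80,  -  55, - 49, - 28, - 12,57/4 , 29, 35,58, 63,73, 76 ]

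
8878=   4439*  2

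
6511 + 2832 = 9343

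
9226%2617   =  1375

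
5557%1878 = 1801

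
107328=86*1248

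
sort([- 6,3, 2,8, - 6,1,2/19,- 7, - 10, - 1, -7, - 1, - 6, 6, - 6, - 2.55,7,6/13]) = [- 10, - 7,- 7 , - 6,  -  6, - 6,-6, - 2.55, -1, - 1, 2/19,6/13,1,  2,  3,6,7,8]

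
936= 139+797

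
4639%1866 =907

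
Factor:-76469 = - 47^1*1627^1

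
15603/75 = 5201/25 =208.04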